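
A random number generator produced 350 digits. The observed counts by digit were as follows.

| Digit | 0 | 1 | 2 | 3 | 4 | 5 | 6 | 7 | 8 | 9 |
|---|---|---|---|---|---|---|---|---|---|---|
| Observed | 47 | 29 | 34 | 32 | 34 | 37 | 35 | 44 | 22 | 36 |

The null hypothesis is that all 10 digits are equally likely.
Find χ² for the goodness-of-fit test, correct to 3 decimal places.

12.743

Under H₀ each category has probability 1/10, so each expected count is 350/10 = 35.
χ² = (47−35)²/35 + (29−35)²/35 + (34−35)²/35 + (32−35)²/35 + (34−35)²/35 + (37−35)²/35 + (35−35)²/35 + (44−35)²/35 + (22−35)²/35 + (36−35)²/35
   = 4.1143 + 1.0286 + 0.0286 + 0.2571 + 0.0286 + 0.1143 + 0.0000 + 2.3143 + 4.8286 + 0.0286
Sum = 12.743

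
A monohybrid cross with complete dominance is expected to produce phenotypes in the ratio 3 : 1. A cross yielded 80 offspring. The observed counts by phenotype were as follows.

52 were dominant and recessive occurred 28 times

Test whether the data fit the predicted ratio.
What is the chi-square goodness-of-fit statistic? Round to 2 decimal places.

4.27

Ratio total = 4. Expected counts: 80×3/4 = 60, 80×1/4 = 20.
dominant: (52 − 60)²/60 = 64/60 = 1.067
recessive: (28 − 20)²/20 = 64/20 = 3.200
Sum = 4.27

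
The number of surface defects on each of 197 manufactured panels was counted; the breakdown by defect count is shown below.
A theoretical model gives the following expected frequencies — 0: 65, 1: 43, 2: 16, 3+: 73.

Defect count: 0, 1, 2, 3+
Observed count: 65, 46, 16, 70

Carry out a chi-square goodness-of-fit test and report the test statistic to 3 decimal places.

0.333

χ² = (65−65)²/65 + (46−43)²/43 + (16−16)²/16 + (70−73)²/73
   = 0.0000 + 0.2093 + 0.0000 + 0.1233
Sum = 0.333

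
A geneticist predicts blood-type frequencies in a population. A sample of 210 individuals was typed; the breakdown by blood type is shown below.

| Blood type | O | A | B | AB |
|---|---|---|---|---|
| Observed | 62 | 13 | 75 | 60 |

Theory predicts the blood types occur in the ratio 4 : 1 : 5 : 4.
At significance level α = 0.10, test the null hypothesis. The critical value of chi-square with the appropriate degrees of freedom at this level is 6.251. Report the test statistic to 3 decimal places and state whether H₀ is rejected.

Ratio total = 14. Expected counts: 210×4/14 = 60, 210×1/14 = 15, 210×5/14 = 75, 210×4/14 = 60.
O: (62 − 60)²/60 = 4/60 = 0.0667
A: (13 − 15)²/15 = 4/15 = 0.2667
B: (75 − 75)²/75 = 0/75 = 0.0000
AB: (60 − 60)²/60 = 0/60 = 0.0000
Sum = 0.333
df = 3. Since 0.333 < 6.251, we do not reject H₀.

0.333; do not reject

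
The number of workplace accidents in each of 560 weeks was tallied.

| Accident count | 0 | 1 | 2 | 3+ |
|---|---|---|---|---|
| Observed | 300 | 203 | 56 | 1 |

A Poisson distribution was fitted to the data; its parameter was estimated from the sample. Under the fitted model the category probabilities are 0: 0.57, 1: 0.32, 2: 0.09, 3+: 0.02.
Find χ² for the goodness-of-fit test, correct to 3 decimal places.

Expected counts E_i = n·p_i: 560×0.57 = 319.2, 560×0.32 = 179.2, 560×0.09 = 50.4, 560×0.02 = 11.2.
0: (300 − 319.2)²/319.2 = 368.64/319.2 = 1.1549
1: (203 − 179.2)²/179.2 = 566.44/179.2 = 3.1609
2: (56 − 50.4)²/50.4 = 31.36/50.4 = 0.6222
3+: (1 − 11.2)²/11.2 = 104.04/11.2 = 9.2893
Sum = 14.227

14.227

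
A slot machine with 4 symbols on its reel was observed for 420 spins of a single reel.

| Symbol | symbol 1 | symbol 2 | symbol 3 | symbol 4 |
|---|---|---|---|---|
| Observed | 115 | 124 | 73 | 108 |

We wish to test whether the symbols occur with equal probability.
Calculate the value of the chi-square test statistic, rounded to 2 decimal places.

14.23

Under H₀ each category has probability 1/4, so each expected count is 420/4 = 105.
χ² = (115−105)²/105 + (124−105)²/105 + (73−105)²/105 + (108−105)²/105
   = 0.952 + 3.438 + 9.752 + 0.086
Sum = 14.23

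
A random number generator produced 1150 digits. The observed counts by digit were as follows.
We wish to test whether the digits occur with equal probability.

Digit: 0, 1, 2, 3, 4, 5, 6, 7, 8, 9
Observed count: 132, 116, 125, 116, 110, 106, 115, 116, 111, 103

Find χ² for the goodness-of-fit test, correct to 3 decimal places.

Under H₀ each category has probability 1/10, so each expected count is 1150/10 = 115.
0: (132 − 115)²/115 = 289/115 = 2.5130
1: (116 − 115)²/115 = 1/115 = 0.0087
2: (125 − 115)²/115 = 100/115 = 0.8696
3: (116 − 115)²/115 = 1/115 = 0.0087
4: (110 − 115)²/115 = 25/115 = 0.2174
5: (106 − 115)²/115 = 81/115 = 0.7043
6: (115 − 115)²/115 = 0/115 = 0.0000
7: (116 − 115)²/115 = 1/115 = 0.0087
8: (111 − 115)²/115 = 16/115 = 0.1391
9: (103 − 115)²/115 = 144/115 = 1.2522
Sum = 5.722

5.722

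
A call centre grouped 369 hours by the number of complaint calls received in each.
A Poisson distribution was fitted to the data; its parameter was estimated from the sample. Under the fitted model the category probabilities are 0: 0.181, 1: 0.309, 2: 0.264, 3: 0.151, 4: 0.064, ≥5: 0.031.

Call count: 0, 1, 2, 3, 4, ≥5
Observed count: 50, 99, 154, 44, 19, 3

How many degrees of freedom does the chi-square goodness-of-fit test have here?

There are k = 6 categories and 1 parameter estimated from the data, so df = 6 − 1 − 1 = 4.

4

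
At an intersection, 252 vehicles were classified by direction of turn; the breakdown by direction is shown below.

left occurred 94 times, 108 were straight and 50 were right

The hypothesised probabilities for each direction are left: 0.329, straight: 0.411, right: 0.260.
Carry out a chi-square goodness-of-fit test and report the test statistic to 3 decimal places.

Expected counts E_i = n·p_i: 252×0.329 = 82.908, 252×0.411 = 103.572, 252×0.260 = 65.52.
cat           O        E   (O−E)²/E
left         94   82.908     1.4840
straight    108  103.572     0.1893
right        50    65.52     3.6763
Sum = 5.350

5.350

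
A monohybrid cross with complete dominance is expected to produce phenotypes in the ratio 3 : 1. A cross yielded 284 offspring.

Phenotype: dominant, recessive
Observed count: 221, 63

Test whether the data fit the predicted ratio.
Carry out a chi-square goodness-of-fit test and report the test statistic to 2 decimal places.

Ratio total = 4. Expected counts: 284×3/4 = 213, 284×1/4 = 71.
dominant: (221 − 213)²/213 = 64/213 = 0.300
recessive: (63 − 71)²/71 = 64/71 = 0.901
Sum = 1.20

1.20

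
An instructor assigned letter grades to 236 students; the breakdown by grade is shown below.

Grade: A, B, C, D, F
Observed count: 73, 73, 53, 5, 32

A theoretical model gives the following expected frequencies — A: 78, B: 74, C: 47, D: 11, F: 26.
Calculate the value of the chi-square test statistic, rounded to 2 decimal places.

5.76

cat         O        E   (O−E)²/E
A          73       78      0.321
B          73       74      0.014
C          53       47      0.766
D           5       11      3.273
F          32       26      1.385
Sum = 5.76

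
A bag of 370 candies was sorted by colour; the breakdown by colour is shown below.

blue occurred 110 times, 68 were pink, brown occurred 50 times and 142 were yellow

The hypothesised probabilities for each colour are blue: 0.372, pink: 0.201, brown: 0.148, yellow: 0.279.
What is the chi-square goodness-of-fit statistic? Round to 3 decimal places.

Expected counts E_i = n·p_i: 370×0.372 = 137.64, 370×0.201 = 74.37, 370×0.148 = 54.76, 370×0.279 = 103.23.
χ² = (110−137.64)²/137.64 + (68−74.37)²/74.37 + (50−54.76)²/54.76 + (142−103.23)²/103.23
   = 5.5505 + 0.5456 + 0.4138 + 14.5608
Sum = 21.071

21.071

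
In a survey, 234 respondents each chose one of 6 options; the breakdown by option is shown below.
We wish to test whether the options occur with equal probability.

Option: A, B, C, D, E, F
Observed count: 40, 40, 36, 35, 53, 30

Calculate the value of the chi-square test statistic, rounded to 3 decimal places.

7.795

Under H₀ each category has probability 1/6, so each expected count is 234/6 = 39.
A: (40 − 39)²/39 = 1/39 = 0.0256
B: (40 − 39)²/39 = 1/39 = 0.0256
C: (36 − 39)²/39 = 9/39 = 0.2308
D: (35 − 39)²/39 = 16/39 = 0.4103
E: (53 − 39)²/39 = 196/39 = 5.0256
F: (30 − 39)²/39 = 81/39 = 2.0769
Sum = 7.795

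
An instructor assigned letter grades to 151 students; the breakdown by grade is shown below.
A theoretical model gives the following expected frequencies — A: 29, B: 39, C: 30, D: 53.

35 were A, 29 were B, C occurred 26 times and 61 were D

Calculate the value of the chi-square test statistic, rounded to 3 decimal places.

χ² = (35−29)²/29 + (29−39)²/39 + (26−30)²/30 + (61−53)²/53
   = 1.2414 + 2.5641 + 0.5333 + 1.2075
Sum = 5.546

5.546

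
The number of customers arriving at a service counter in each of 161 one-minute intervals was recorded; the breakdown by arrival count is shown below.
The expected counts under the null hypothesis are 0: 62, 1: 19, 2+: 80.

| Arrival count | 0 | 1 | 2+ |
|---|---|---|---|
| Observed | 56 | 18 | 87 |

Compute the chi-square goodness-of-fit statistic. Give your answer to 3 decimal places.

1.246

cat         O        E   (O−E)²/E
0          56       62     0.5806
1          18       19     0.0526
2+         87       80     0.6125
Sum = 1.246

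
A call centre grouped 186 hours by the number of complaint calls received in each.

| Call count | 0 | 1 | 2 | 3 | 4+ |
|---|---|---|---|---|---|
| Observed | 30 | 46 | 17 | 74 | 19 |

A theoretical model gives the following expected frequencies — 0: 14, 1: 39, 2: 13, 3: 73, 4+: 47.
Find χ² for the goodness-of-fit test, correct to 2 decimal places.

0: (30 − 14)²/14 = 256/14 = 18.286
1: (46 − 39)²/39 = 49/39 = 1.256
2: (17 − 13)²/13 = 16/13 = 1.231
3: (74 − 73)²/73 = 1/73 = 0.014
4+: (19 − 47)²/47 = 784/47 = 16.681
Sum = 37.47

37.47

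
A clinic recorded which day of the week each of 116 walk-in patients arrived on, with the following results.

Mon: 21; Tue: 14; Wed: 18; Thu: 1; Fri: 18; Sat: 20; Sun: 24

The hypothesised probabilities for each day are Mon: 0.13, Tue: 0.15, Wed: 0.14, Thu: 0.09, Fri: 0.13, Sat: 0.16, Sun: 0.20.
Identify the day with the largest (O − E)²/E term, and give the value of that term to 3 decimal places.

Expected counts E_i = n·p_i: 116×0.13 = 15.08, 116×0.15 = 17.4, 116×0.14 = 16.24, 116×0.09 = 10.44, 116×0.13 = 15.08, 116×0.16 = 18.56, 116×0.20 = 23.2.
cat         O        E   (O−E)²/E
Mon        21    15.08     2.3240
Tue        14     17.4     0.6644
Wed        18    16.24     0.1907
Thu         1    10.44     8.5358
Fri        18    15.08     0.5654
Sat        20    18.56     0.1117
Sun        24     23.2     0.0276
The largest term is for Thu: 8.536.

Thu, 8.536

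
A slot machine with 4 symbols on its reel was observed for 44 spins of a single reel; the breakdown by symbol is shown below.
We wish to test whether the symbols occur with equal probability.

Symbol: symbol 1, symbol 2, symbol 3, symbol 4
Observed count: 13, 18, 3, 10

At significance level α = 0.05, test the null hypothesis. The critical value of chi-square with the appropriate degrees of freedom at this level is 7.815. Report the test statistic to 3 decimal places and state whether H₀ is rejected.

10.727; reject

Under H₀ each category has probability 1/4, so each expected count is 44/4 = 11.
cat           O        E   (O−E)²/E
symbol 1     13       11     0.3636
symbol 2     18       11     4.4545
symbol 3      3       11     5.8182
symbol 4     10       11     0.0909
Sum = 10.727
df = 3. Since 10.727 > 7.815, we reject H₀.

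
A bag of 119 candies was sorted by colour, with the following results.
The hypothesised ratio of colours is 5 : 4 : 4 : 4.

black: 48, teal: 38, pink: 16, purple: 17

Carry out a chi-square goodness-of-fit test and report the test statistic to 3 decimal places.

17.864

Ratio total = 17. Expected counts: 119×5/17 = 35, 119×4/17 = 28, 119×4/17 = 28, 119×4/17 = 28.
cat         O        E   (O−E)²/E
black      48       35     4.8286
teal       38       28     3.5714
pink       16       28     5.1429
purple     17       28     4.3214
Sum = 17.864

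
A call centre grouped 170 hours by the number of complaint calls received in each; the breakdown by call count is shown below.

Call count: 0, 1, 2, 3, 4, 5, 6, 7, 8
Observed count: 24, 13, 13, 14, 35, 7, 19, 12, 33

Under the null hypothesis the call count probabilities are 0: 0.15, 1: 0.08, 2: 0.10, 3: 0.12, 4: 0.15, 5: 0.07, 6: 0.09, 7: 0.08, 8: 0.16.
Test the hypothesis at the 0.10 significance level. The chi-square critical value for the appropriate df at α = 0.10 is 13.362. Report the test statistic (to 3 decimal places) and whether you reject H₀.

10.940; do not reject

Expected counts E_i = n·p_i: 170×0.15 = 25.5, 170×0.08 = 13.6, 170×0.10 = 17, 170×0.12 = 20.4, 170×0.15 = 25.5, 170×0.07 = 11.9, 170×0.09 = 15.3, 170×0.08 = 13.6, 170×0.16 = 27.2.
0: (24 − 25.5)²/25.5 = 2.25/25.5 = 0.0882
1: (13 − 13.6)²/13.6 = 0.36/13.6 = 0.0265
2: (13 − 17)²/17 = 16/17 = 0.9412
3: (14 − 20.4)²/20.4 = 40.96/20.4 = 2.0078
4: (35 − 25.5)²/25.5 = 90.25/25.5 = 3.5392
5: (7 − 11.9)²/11.9 = 24.01/11.9 = 2.0176
6: (19 − 15.3)²/15.3 = 13.69/15.3 = 0.8948
7: (12 − 13.6)²/13.6 = 2.56/13.6 = 0.1882
8: (33 − 27.2)²/27.2 = 33.64/27.2 = 1.2368
Sum = 10.940
df = 8. Since 10.940 < 13.362, we do not reject H₀.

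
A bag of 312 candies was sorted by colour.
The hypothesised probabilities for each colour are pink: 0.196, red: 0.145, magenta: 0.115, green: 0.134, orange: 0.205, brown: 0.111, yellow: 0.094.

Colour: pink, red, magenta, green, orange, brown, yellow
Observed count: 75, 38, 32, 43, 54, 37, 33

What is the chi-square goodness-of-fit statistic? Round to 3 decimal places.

6.921

Expected counts E_i = n·p_i: 312×0.196 = 61.152, 312×0.145 = 45.24, 312×0.115 = 35.88, 312×0.134 = 41.808, 312×0.205 = 63.96, 312×0.111 = 34.632, 312×0.094 = 29.328.
χ² = (75−61.152)²/61.152 + (38−45.24)²/45.24 + (32−35.88)²/35.88 + (43−41.808)²/41.808 + (54−63.96)²/63.96 + (37−34.632)²/34.632 + (33−29.328)²/29.328
   = 3.1359 + 1.1587 + 0.4196 + 0.0340 + 1.5510 + 0.1619 + 0.4598
Sum = 6.921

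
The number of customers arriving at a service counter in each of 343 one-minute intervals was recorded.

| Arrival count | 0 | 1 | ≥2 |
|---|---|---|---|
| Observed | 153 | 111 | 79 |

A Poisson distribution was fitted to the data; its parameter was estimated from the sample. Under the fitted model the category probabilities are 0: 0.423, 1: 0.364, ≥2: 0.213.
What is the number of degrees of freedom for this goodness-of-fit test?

There are k = 3 categories and 1 parameter estimated from the data, so df = 3 − 1 − 1 = 1.

1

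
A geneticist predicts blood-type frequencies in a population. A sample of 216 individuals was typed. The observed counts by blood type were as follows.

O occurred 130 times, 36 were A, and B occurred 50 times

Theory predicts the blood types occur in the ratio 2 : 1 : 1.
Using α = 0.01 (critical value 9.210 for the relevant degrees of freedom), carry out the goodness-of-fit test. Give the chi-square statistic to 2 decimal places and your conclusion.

10.78; reject

Ratio total = 4. Expected counts: 216×2/4 = 108, 216×1/4 = 54, 216×1/4 = 54.
χ² = (130−108)²/108 + (36−54)²/54 + (50−54)²/54
   = 4.481 + 6.000 + 0.296
Sum = 10.78
df = 2. Since 10.78 > 9.210, we reject H₀.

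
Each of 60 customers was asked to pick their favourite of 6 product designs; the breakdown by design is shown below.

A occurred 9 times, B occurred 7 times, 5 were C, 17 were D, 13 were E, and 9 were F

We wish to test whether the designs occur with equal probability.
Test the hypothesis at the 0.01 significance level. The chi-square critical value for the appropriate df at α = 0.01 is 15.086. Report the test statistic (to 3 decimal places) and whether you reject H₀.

Expected count for each of the 6 categories: 60/6 = 10.
A: (9 − 10)²/10 = 1/10 = 0.1000
B: (7 − 10)²/10 = 9/10 = 0.9000
C: (5 − 10)²/10 = 25/10 = 2.5000
D: (17 − 10)²/10 = 49/10 = 4.9000
E: (13 − 10)²/10 = 9/10 = 0.9000
F: (9 − 10)²/10 = 1/10 = 0.1000
Sum = 9.400
df = 5. Since 9.400 < 15.086, we do not reject H₀.

9.400; do not reject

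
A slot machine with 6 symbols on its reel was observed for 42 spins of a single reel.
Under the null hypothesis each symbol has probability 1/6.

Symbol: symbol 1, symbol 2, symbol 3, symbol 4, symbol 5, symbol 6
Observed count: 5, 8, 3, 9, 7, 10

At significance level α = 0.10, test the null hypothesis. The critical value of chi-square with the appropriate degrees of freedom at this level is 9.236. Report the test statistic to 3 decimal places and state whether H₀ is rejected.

4.857; do not reject

Under H₀ each category has probability 1/6, so each expected count is 42/6 = 7.
χ² = (5−7)²/7 + (8−7)²/7 + (3−7)²/7 + (9−7)²/7 + (7−7)²/7 + (10−7)²/7
   = 0.5714 + 0.1429 + 2.2857 + 0.5714 + 0.0000 + 1.2857
Sum = 4.857
df = 5. Since 4.857 < 9.236, we do not reject H₀.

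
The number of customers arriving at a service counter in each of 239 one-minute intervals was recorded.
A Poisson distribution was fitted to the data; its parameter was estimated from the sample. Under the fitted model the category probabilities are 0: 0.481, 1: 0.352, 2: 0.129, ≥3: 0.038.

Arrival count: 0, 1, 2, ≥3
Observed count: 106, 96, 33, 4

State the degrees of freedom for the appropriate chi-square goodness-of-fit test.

There are k = 4 categories and 1 parameter estimated from the data, so df = 4 − 1 − 1 = 2.

2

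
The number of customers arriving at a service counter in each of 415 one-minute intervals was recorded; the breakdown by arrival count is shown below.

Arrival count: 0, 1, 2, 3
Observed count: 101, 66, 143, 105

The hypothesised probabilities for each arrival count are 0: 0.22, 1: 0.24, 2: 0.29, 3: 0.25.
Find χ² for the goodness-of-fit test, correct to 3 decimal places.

Expected counts E_i = n·p_i: 415×0.22 = 91.3, 415×0.24 = 99.6, 415×0.29 = 120.35, 415×0.25 = 103.75.
cat         O        E   (O−E)²/E
0         101     91.3     1.0306
1          66     99.6    11.3349
2         143   120.35     4.2628
3         105   103.75     0.0151
Sum = 16.643

16.643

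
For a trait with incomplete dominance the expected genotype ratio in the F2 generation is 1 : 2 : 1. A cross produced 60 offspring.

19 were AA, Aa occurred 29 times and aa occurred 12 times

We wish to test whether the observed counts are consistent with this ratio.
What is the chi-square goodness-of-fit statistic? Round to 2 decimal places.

Ratio total = 4. Expected counts: 60×1/4 = 15, 60×2/4 = 30, 60×1/4 = 15.
χ² = (19−15)²/15 + (29−30)²/30 + (12−15)²/15
   = 1.067 + 0.033 + 0.600
Sum = 1.70

1.70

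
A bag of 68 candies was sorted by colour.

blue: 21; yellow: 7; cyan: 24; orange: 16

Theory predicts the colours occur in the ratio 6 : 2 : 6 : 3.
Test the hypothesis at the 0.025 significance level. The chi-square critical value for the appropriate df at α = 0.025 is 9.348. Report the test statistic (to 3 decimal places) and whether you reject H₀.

1.833; do not reject

Ratio total = 17. Expected counts: 68×6/17 = 24, 68×2/17 = 8, 68×6/17 = 24, 68×3/17 = 12.
χ² = (21−24)²/24 + (7−8)²/8 + (24−24)²/24 + (16−12)²/12
   = 0.3750 + 0.1250 + 0.0000 + 1.3333
Sum = 1.833
df = 3. Since 1.833 < 9.348, we do not reject H₀.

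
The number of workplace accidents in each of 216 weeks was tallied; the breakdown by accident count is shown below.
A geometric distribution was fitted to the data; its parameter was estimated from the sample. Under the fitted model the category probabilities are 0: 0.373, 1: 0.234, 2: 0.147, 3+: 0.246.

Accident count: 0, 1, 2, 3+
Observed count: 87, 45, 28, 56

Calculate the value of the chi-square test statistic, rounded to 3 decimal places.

Expected counts E_i = n·p_i: 216×0.373 = 80.568, 216×0.234 = 50.544, 216×0.147 = 31.752, 216×0.246 = 53.136.
0: (87 − 80.568)²/80.568 = 41.370624/80.568 = 0.5135
1: (45 − 50.544)²/50.544 = 30.735936/50.544 = 0.6081
2: (28 − 31.752)²/31.752 = 14.077504/31.752 = 0.4434
3+: (56 − 53.136)²/53.136 = 8.202496/53.136 = 0.1544
Sum = 1.719

1.719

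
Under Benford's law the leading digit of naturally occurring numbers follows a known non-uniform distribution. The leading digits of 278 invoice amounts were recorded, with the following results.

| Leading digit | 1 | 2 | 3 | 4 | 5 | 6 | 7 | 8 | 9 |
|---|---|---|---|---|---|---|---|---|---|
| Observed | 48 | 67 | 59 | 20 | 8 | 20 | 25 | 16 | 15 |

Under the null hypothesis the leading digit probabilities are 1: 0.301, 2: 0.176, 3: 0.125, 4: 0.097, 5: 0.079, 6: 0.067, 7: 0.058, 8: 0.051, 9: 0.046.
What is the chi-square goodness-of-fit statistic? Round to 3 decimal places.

55.090

Expected counts E_i = n·p_i: 278×0.301 = 83.678, 278×0.176 = 48.928, 278×0.125 = 34.75, 278×0.097 = 26.966, 278×0.079 = 21.962, 278×0.067 = 18.626, 278×0.058 = 16.124, 278×0.051 = 14.178, 278×0.046 = 12.788.
χ² = (48−83.678)²/83.678 + (67−48.928)²/48.928 + (59−34.75)²/34.75 + (20−26.966)²/26.966 + (8−21.962)²/21.962 + (20−18.626)²/18.626 + (25−16.124)²/16.124 + (16−14.178)²/14.178 + (15−12.788)²/12.788
   = 15.2121 + 6.6751 + 16.9227 + 1.7995 + 8.8761 + 0.1014 + 4.8861 + 0.2341 + 0.3826
Sum = 55.090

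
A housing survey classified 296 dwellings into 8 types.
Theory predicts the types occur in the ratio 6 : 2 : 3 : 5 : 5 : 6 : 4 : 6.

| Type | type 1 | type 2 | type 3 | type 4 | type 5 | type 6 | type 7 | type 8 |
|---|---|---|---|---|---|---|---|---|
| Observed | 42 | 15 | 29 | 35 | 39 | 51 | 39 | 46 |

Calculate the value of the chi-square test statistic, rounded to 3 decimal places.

4.306

Ratio total = 37. Expected counts: 296×6/37 = 48, 296×2/37 = 16, 296×3/37 = 24, 296×5/37 = 40, 296×5/37 = 40, 296×6/37 = 48, 296×4/37 = 32, 296×6/37 = 48.
cat         O        E   (O−E)²/E
type 1     42       48     0.7500
type 2     15       16     0.0625
type 3     29       24     1.0417
type 4     35       40     0.6250
type 5     39       40     0.0250
type 6     51       48     0.1875
type 7     39       32     1.5313
type 8     46       48     0.0833
Sum = 4.306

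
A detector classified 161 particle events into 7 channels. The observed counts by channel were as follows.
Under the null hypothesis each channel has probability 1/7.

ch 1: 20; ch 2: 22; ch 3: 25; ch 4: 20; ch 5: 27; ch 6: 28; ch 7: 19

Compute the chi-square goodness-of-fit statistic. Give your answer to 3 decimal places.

3.478

Expected count for each of the 7 categories: 161/7 = 23.
cat         O        E   (O−E)²/E
ch 1       20       23     0.3913
ch 2       22       23     0.0435
ch 3       25       23     0.1739
ch 4       20       23     0.3913
ch 5       27       23     0.6957
ch 6       28       23     1.0870
ch 7       19       23     0.6957
Sum = 3.478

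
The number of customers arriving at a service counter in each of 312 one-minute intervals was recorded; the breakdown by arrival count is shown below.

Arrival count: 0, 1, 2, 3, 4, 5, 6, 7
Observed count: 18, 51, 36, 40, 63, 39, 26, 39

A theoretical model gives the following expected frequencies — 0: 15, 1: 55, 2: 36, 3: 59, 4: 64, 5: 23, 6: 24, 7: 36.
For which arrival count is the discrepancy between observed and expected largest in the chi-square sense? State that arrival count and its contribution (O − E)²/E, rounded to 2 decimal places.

0: (18 − 15)²/15 = 9/15 = 0.600
1: (51 − 55)²/55 = 16/55 = 0.291
2: (36 − 36)²/36 = 0/36 = 0.000
3: (40 − 59)²/59 = 361/59 = 6.119
4: (63 − 64)²/64 = 1/64 = 0.016
5: (39 − 23)²/23 = 256/23 = 11.130
6: (26 − 24)²/24 = 4/24 = 0.167
7: (39 − 36)²/36 = 9/36 = 0.250
The largest term is for 5: 11.13.

5, 11.13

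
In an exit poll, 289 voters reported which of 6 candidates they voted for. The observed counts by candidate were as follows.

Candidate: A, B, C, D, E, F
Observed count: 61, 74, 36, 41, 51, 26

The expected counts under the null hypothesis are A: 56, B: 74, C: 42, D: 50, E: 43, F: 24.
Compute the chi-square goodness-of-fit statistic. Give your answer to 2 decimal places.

4.58

A: (61 − 56)²/56 = 25/56 = 0.446
B: (74 − 74)²/74 = 0/74 = 0.000
C: (36 − 42)²/42 = 36/42 = 0.857
D: (41 − 50)²/50 = 81/50 = 1.620
E: (51 − 43)²/43 = 64/43 = 1.488
F: (26 − 24)²/24 = 4/24 = 0.167
Sum = 4.58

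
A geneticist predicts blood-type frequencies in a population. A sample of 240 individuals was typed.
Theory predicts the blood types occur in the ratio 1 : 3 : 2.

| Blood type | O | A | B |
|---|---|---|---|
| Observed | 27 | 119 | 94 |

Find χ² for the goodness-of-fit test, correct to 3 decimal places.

6.683

Ratio total = 6. Expected counts: 240×1/6 = 40, 240×3/6 = 120, 240×2/6 = 80.
O: (27 − 40)²/40 = 169/40 = 4.2250
A: (119 − 120)²/120 = 1/120 = 0.0083
B: (94 − 80)²/80 = 196/80 = 2.4500
Sum = 6.683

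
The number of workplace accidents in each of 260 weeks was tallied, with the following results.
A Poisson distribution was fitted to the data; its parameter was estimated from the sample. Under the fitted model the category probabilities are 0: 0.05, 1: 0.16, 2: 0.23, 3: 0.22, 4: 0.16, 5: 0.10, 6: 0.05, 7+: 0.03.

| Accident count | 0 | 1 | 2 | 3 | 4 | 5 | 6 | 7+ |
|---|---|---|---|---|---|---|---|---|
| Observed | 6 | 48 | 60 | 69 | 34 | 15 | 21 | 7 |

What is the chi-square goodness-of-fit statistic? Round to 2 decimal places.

Expected counts E_i = n·p_i: 260×0.05 = 13, 260×0.16 = 41.6, 260×0.23 = 59.8, 260×0.22 = 57.2, 260×0.16 = 41.6, 260×0.10 = 26, 260×0.05 = 13, 260×0.03 = 7.8.
0: (6 − 13)²/13 = 49/13 = 3.769
1: (48 − 41.6)²/41.6 = 40.96/41.6 = 0.985
2: (60 − 59.8)²/59.8 = 0.04/59.8 = 0.001
3: (69 − 57.2)²/57.2 = 139.24/57.2 = 2.434
4: (34 − 41.6)²/41.6 = 57.76/41.6 = 1.388
5: (15 − 26)²/26 = 121/26 = 4.654
6: (21 − 13)²/13 = 64/13 = 4.923
7+: (7 − 7.8)²/7.8 = 0.64/7.8 = 0.082
Sum = 18.24

18.24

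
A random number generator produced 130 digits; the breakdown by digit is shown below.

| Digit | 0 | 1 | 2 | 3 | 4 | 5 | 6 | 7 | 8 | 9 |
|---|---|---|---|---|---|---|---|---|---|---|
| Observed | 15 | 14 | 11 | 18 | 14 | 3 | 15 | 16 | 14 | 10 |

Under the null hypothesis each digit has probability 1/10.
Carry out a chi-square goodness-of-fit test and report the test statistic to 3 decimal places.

12.154

Expected count for each of the 10 categories: 130/10 = 13.
χ² = (15−13)²/13 + (14−13)²/13 + (11−13)²/13 + (18−13)²/13 + (14−13)²/13 + (3−13)²/13 + (15−13)²/13 + (16−13)²/13 + (14−13)²/13 + (10−13)²/13
   = 0.3077 + 0.0769 + 0.3077 + 1.9231 + 0.0769 + 7.6923 + 0.3077 + 0.6923 + 0.0769 + 0.6923
Sum = 12.154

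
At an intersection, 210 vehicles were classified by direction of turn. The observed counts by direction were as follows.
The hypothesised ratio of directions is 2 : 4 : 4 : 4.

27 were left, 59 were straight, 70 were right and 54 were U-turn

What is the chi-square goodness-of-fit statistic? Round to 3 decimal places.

2.583

Ratio total = 14. Expected counts: 210×2/14 = 30, 210×4/14 = 60, 210×4/14 = 60, 210×4/14 = 60.
cat           O        E   (O−E)²/E
left         27       30     0.3000
straight     59       60     0.0167
right        70       60     1.6667
U-turn       54       60     0.6000
Sum = 2.583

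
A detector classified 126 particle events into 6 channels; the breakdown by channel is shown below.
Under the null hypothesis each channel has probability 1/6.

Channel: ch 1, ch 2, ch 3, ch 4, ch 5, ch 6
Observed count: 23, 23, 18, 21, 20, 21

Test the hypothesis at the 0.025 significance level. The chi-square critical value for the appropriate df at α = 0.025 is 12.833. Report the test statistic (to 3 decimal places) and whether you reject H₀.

0.857; do not reject

Under H₀ each category has probability 1/6, so each expected count is 126/6 = 21.
χ² = (23−21)²/21 + (23−21)²/21 + (18−21)²/21 + (21−21)²/21 + (20−21)²/21 + (21−21)²/21
   = 0.1905 + 0.1905 + 0.4286 + 0.0000 + 0.0476 + 0.0000
Sum = 0.857
df = 5. Since 0.857 < 12.833, we do not reject H₀.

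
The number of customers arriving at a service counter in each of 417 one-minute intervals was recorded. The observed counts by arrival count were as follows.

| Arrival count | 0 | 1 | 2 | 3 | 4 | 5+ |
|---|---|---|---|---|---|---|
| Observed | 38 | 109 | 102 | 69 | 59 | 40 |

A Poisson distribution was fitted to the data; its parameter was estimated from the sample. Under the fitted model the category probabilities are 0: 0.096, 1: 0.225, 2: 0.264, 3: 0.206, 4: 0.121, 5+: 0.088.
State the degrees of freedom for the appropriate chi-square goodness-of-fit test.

4

There are k = 6 categories and 1 parameter estimated from the data, so df = 6 − 1 − 1 = 4.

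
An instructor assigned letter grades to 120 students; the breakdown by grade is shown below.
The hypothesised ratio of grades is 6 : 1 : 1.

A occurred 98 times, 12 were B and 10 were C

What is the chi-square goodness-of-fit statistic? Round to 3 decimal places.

2.978

Ratio total = 8. Expected counts: 120×6/8 = 90, 120×1/8 = 15, 120×1/8 = 15.
cat         O        E   (O−E)²/E
A          98       90     0.7111
B          12       15     0.6000
C          10       15     1.6667
Sum = 2.978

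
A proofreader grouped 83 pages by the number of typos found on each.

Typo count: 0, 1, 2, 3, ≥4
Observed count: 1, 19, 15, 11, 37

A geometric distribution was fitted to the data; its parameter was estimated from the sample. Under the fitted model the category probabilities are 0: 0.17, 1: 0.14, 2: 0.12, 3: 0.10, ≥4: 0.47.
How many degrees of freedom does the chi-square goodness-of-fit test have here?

There are k = 5 categories and 1 parameter estimated from the data, so df = 5 − 1 − 1 = 3.

3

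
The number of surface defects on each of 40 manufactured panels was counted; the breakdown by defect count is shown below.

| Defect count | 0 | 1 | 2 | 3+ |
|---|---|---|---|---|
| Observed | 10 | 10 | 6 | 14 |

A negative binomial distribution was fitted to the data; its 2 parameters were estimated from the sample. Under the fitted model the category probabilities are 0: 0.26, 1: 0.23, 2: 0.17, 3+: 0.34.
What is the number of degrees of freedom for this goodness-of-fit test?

1

There are k = 4 categories and 2 parameters estimated from the data, so df = 4 − 1 − 2 = 1.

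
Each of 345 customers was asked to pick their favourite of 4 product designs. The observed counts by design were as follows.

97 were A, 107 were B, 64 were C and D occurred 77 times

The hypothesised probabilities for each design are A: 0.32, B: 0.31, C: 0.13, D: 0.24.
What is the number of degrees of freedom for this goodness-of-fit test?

There are k = 4 categories and no parameters were estimated from the data, so df = 4 − 1 = 3.

3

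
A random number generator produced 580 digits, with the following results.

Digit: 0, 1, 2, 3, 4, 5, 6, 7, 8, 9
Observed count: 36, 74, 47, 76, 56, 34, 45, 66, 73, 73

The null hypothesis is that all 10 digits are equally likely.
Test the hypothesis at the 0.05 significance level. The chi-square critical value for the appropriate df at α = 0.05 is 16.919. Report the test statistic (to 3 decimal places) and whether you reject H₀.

Under H₀ each category has probability 1/10, so each expected count is 580/10 = 58.
χ² = (36−58)²/58 + (74−58)²/58 + (47−58)²/58 + (76−58)²/58 + (56−58)²/58 + (34−58)²/58 + (45−58)²/58 + (66−58)²/58 + (73−58)²/58 + (73−58)²/58
   = 8.3448 + 4.4138 + 2.0862 + 5.5862 + 0.0690 + 9.9310 + 2.9138 + 1.1034 + 3.8793 + 3.8793
Sum = 42.207
df = 9. Since 42.207 > 16.919, we reject H₀.

42.207; reject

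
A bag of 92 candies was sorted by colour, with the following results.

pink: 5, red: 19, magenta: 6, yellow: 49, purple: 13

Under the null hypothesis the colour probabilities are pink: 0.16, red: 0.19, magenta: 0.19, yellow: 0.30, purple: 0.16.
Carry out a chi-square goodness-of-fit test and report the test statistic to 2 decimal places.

30.88

Expected counts E_i = n·p_i: 92×0.16 = 14.72, 92×0.19 = 17.48, 92×0.19 = 17.48, 92×0.30 = 27.6, 92×0.16 = 14.72.
pink: (5 − 14.72)²/14.72 = 94.4784/14.72 = 6.418
red: (19 − 17.48)²/17.48 = 2.3104/17.48 = 0.132
magenta: (6 − 17.48)²/17.48 = 131.7904/17.48 = 7.539
yellow: (49 − 27.6)²/27.6 = 457.96/27.6 = 16.593
purple: (13 − 14.72)²/14.72 = 2.9584/14.72 = 0.201
Sum = 30.88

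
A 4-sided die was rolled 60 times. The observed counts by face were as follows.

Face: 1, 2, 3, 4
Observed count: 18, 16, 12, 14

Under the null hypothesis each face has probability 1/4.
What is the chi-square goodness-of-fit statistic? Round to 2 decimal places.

1.33

Expected count for each of the 4 categories: 60/4 = 15.
1: (18 − 15)²/15 = 9/15 = 0.600
2: (16 − 15)²/15 = 1/15 = 0.067
3: (12 − 15)²/15 = 9/15 = 0.600
4: (14 − 15)²/15 = 1/15 = 0.067
Sum = 1.33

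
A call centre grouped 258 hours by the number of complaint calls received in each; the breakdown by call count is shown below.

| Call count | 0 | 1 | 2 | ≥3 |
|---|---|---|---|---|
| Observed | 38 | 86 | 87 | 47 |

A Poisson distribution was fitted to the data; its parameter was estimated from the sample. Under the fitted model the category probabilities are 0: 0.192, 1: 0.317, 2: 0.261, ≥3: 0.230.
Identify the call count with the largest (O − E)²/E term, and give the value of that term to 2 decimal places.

Expected counts E_i = n·p_i: 258×0.192 = 49.536, 258×0.317 = 81.786, 258×0.261 = 67.338, 258×0.230 = 59.34.
0: (38 − 49.536)²/49.536 = 133.079296/49.536 = 2.687
1: (86 − 81.786)²/81.786 = 17.757796/81.786 = 0.217
2: (87 − 67.338)²/67.338 = 386.594244/67.338 = 5.741
≥3: (47 − 59.34)²/59.34 = 152.2756/59.34 = 2.566
The largest term is for 2: 5.74.

2, 5.74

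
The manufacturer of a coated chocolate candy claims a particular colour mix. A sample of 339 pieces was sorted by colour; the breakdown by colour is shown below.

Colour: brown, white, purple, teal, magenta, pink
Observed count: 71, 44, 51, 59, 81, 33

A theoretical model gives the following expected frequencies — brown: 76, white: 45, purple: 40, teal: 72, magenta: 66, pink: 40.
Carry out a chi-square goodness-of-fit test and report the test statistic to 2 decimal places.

cat          O        E   (O−E)²/E
brown       71       76      0.329
white       44       45      0.022
purple      51       40      3.025
teal        59       72      2.347
magenta     81       66      3.409
pink        33       40      1.225
Sum = 10.36

10.36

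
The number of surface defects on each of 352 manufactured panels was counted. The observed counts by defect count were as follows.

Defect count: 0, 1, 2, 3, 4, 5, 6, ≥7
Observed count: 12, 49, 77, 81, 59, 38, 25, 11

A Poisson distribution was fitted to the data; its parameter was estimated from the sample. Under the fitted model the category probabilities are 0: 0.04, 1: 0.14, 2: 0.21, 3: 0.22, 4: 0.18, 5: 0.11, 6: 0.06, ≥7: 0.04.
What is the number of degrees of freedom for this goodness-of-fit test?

6

There are k = 8 categories and 1 parameter estimated from the data, so df = 8 − 1 − 1 = 6.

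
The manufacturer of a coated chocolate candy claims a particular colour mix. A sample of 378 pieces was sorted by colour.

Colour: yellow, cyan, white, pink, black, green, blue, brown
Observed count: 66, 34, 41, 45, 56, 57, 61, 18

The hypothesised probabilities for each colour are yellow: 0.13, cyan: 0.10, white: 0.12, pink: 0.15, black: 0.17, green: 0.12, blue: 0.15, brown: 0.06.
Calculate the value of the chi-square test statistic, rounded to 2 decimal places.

Expected counts E_i = n·p_i: 378×0.13 = 49.14, 378×0.10 = 37.8, 378×0.12 = 45.36, 378×0.15 = 56.7, 378×0.17 = 64.26, 378×0.12 = 45.36, 378×0.15 = 56.7, 378×0.06 = 22.68.
yellow: (66 − 49.14)²/49.14 = 284.2596/49.14 = 5.785
cyan: (34 − 37.8)²/37.8 = 14.44/37.8 = 0.382
white: (41 − 45.36)²/45.36 = 19.0096/45.36 = 0.419
pink: (45 − 56.7)²/56.7 = 136.89/56.7 = 2.414
black: (56 − 64.26)²/64.26 = 68.2276/64.26 = 1.062
green: (57 − 45.36)²/45.36 = 135.4896/45.36 = 2.987
blue: (61 − 56.7)²/56.7 = 18.49/56.7 = 0.326
brown: (18 − 22.68)²/22.68 = 21.9024/22.68 = 0.966
Sum = 14.34

14.34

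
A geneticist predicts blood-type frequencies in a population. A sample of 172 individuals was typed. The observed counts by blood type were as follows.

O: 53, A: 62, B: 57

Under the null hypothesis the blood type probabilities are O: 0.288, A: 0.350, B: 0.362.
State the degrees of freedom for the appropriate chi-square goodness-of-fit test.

2

There are k = 3 categories and no parameters were estimated from the data, so df = 3 − 1 = 2.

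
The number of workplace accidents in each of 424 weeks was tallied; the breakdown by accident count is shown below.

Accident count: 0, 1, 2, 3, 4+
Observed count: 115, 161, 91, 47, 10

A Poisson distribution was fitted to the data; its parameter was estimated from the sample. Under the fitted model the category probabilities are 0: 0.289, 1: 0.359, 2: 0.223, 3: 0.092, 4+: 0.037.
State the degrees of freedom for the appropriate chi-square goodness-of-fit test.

There are k = 5 categories and 1 parameter estimated from the data, so df = 5 − 1 − 1 = 3.

3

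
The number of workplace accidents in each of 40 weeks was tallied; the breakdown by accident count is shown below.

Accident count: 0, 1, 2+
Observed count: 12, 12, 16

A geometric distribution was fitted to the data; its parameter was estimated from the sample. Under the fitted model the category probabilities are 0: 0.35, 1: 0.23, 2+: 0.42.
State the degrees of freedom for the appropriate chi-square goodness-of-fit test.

1

There are k = 3 categories and 1 parameter estimated from the data, so df = 3 − 1 − 1 = 1.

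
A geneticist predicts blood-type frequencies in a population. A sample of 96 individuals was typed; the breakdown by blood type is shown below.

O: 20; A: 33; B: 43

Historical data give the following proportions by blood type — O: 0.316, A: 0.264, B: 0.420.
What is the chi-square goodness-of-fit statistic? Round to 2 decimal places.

6.01

Expected counts E_i = n·p_i: 96×0.316 = 30.336, 96×0.264 = 25.344, 96×0.420 = 40.32.
χ² = (20−30.336)²/30.336 + (33−25.344)²/25.344 + (43−40.32)²/40.32
   = 3.522 + 2.313 + 0.178
Sum = 6.01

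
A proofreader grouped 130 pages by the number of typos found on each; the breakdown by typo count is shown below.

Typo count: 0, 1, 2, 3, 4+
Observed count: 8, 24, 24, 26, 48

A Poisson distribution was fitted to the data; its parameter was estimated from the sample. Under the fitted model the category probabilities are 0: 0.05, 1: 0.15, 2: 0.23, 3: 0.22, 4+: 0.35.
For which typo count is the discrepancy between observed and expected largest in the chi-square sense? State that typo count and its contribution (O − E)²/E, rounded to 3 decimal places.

2, 1.164

Expected counts E_i = n·p_i: 130×0.05 = 6.5, 130×0.15 = 19.5, 130×0.23 = 29.9, 130×0.22 = 28.6, 130×0.35 = 45.5.
0: (8 − 6.5)²/6.5 = 2.25/6.5 = 0.3462
1: (24 − 19.5)²/19.5 = 20.25/19.5 = 1.0385
2: (24 − 29.9)²/29.9 = 34.81/29.9 = 1.1642
3: (26 − 28.6)²/28.6 = 6.76/28.6 = 0.2364
4+: (48 − 45.5)²/45.5 = 6.25/45.5 = 0.1374
The largest term is for 2: 1.164.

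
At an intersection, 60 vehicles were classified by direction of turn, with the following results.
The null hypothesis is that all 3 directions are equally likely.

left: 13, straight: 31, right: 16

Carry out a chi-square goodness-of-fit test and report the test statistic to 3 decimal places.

9.300

Under H₀ each category has probability 1/3, so each expected count is 60/3 = 20.
left: (13 − 20)²/20 = 49/20 = 2.4500
straight: (31 − 20)²/20 = 121/20 = 6.0500
right: (16 − 20)²/20 = 16/20 = 0.8000
Sum = 9.300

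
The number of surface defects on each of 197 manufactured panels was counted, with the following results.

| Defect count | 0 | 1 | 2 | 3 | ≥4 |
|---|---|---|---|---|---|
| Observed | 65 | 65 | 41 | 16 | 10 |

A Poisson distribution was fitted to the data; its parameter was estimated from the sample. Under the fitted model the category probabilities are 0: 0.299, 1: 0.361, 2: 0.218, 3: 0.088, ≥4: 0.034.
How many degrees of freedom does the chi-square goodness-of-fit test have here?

There are k = 5 categories and 1 parameter estimated from the data, so df = 5 − 1 − 1 = 3.

3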